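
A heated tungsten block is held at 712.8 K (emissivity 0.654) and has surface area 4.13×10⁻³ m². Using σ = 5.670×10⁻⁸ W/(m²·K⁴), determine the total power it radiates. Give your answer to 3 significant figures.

P ≈ 39.5 W

Area A = 4.13×10⁻³ m².
P = εσAT⁴ = 0.654 × 5.670×10⁻⁸ × 4.13×10⁻³ × (712.8)⁴ = 39.5 W.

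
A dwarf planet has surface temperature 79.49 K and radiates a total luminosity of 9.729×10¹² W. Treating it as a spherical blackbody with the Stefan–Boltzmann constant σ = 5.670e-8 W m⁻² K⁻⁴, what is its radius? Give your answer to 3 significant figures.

L = 4πR²σT⁴ ⇒ R = √(L/(4πσT⁴)).
σT⁴ = 2.26377 W/m², so R = √(9.729×10¹²/(4π×2.26377)) = 5.85×10⁵ m.

R ≈ 5.85×10⁵ m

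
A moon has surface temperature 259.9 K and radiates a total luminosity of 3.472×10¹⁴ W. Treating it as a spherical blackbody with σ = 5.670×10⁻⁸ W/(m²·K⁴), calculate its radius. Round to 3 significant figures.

L = 4πR²σT⁴ ⇒ R = √(L/(4πσT⁴)).
σT⁴ = 258.707 W/m², so R = √(3.472×10¹⁴/(4π×258.707)) = 3.27×10⁵ m.

R ≈ 3.27×10⁵ m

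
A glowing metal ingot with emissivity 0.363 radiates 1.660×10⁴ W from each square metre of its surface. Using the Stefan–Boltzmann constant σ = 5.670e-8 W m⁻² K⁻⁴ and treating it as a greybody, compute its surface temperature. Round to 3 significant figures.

I = εσT⁴, so T = (I/εσ)^(1/4) = (1.660×10⁴/(0.363×5.670×10⁻⁸))^(1/4) = 948 K.

T ≈ 948 K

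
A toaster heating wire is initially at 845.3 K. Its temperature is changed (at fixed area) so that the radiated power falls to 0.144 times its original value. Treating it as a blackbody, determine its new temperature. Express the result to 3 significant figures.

T₂ ≈ 521 K

P ∝ T⁴, so T₂/T₁ = (P₂/P₁)^(1/4) = (0.144)^(1/4) = 0.616014.
T₂ = 845.3 × 0.616014 = 521 K.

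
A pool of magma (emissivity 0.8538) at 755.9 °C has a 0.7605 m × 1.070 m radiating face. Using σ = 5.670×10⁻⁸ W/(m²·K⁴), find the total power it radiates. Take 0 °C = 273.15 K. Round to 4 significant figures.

T = 755.9 °C + 273.15 = 1029.05 K.
Area A = 0.7605 × 1.070 = 0.813735 m².
P = εσAT⁴ = 0.8538 × 5.670×10⁻⁸ × 0.813735 × (1029.05)⁴ = 4.417×10⁴ W.

P ≈ 4.417×10⁴ W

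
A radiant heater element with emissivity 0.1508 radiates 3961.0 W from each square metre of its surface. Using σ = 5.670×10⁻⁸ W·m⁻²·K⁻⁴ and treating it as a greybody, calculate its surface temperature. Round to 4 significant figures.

T ≈ 825.0 K

I = εσT⁴, so T = (I/εσ)^(1/4) = (3961.0/(0.1508×5.670×10⁻⁸))^(1/4) = 825.0 K.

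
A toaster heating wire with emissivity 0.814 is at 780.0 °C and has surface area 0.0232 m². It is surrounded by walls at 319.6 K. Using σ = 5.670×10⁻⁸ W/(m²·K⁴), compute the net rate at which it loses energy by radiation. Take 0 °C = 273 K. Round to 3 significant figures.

Net loss ≈ 1.31×10³ W

T = 780.0 °C + 273 = 1053.0 K.
Area A = 0.0232 m².
Net radiated power P_net = εσA(T⁴ − T₀⁴) = 0.814×5.670×10⁻⁸×0.0232×(1053.0⁴ − 319.6⁴).
T⁴ − T₀⁴ = 1.22946×10¹² − 1.04334×10¹⁰ = 1.21903×10¹² K⁴, so P_net = 1.31×10³ W.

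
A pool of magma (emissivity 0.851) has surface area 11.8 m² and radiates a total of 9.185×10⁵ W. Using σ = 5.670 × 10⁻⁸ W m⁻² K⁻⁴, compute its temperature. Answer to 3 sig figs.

Area A = 11.8 m².
P = εσAT⁴ ⇒ T = (P/(εσA))^(1/4) = (9.185×10⁵/(0.851×5.670×10⁻⁸×11.8))^(1/4) = 1.13×10³ K.

T ≈ 1.13×10³ K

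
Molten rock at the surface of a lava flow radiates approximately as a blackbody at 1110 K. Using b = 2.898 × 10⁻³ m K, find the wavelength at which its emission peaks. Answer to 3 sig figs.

λ_max ≈ 2.61×10³ nm

Wien's displacement law: λ_max = b/T = (2.898×10⁻³ m·K)/(1110 K) = 2.611×10⁻⁶ m.
That is 2.61×10³ nm, in the infrared range.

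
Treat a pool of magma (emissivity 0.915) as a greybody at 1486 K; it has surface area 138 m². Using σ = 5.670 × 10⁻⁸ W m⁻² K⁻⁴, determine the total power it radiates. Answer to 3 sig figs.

Area A = 138 m².
P = εσAT⁴ = 0.915 × 5.670×10⁻⁸ × 138 × (1486)⁴ = 3.49×10⁷ W.

P ≈ 3.49×10⁷ W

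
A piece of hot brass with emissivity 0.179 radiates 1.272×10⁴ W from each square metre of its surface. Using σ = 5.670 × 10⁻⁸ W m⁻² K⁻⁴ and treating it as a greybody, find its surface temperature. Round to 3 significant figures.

T ≈ 1.06×10³ K

I = εσT⁴, so T = (I/εσ)^(1/4) = (1.272×10⁴/(0.179×5.670×10⁻⁸))^(1/4) = 1.06×10³ K.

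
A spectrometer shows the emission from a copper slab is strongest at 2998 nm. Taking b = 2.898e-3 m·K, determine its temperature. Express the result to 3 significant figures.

Wien's law gives T = b/λ_max = (2.898×10⁻³ m·K)/(2.998×10⁻⁶ m) = 967 K.

T ≈ 967 K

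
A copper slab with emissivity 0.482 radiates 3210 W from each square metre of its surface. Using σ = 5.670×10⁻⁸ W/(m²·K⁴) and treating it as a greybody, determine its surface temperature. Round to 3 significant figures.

I = εσT⁴, so T = (I/εσ)^(1/4) = (3210/(0.482×5.670×10⁻⁸))^(1/4) = 585 K.

T ≈ 585 K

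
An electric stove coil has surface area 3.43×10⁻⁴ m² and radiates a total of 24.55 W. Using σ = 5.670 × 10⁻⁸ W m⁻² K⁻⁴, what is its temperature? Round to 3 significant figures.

Area A = 3.43×10⁻⁴ m².
P = σAT⁴ ⇒ T = (P/(σA))^(1/4) = (24.55/(5.670×10⁻⁸×3.43×10⁻⁴))^(1/4) = 1.06×10³ K.

T ≈ 1.06×10³ K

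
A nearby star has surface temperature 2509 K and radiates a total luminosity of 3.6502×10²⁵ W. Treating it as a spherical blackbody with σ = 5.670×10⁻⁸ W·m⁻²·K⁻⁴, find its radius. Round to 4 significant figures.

L = 4πR²σT⁴ ⇒ R = √(L/(4πσT⁴)).
σT⁴ = 2.24691×10⁶ W/m², so R = √(3.6502×10²⁵/(4π×2.24691×10⁶)) = 1.137×10⁹ m.

R ≈ 1.137×10⁹ m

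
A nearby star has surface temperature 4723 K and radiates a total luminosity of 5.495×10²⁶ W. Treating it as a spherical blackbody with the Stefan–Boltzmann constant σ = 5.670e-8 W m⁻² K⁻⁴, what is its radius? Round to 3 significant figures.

L = 4πR²σT⁴ ⇒ R = √(L/(4πσT⁴)).
σT⁴ = 2.82134×10⁷ W/m², so R = √(5.495×10²⁶/(4π×2.82134×10⁷)) = 1.24×10⁹ m.

R ≈ 1.24×10⁹ m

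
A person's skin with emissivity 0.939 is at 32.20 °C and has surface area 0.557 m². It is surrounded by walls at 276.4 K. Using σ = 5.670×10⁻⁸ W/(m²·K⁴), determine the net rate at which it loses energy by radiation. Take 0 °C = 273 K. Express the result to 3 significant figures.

Net loss ≈ 84.2 W

T = 32.20 °C + 273 = 305.20 K.
Area A = 0.557 m².
Net radiated power P_net = εσA(T⁴ − T₀⁴) = 0.939×5.670×10⁻⁸×0.557×(305.20⁴ − 276.4⁴).
T⁴ − T₀⁴ = 8.67637×10⁹ − 5.83650×10⁹ = 2.83987×10⁹ K⁴, so P_net = 84.2 W.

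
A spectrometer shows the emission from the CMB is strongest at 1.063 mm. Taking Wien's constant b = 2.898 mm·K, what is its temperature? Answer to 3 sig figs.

T ≈ 2.73 K

Wien's law gives T = b/λ_max = (2.898×10⁻³ m·K)/(1.063×10⁻³ m) = 2.73 K.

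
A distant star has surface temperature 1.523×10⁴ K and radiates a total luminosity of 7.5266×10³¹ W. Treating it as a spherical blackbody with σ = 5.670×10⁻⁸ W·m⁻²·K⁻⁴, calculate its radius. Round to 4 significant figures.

L = 4πR²σT⁴ ⇒ R = √(L/(4πσT⁴)).
σT⁴ = 3.05058×10⁹ W/m², so R = √(7.5266×10³¹/(4π×3.05058×10⁹)) = 4.431×10¹⁰ m.

R ≈ 4.431×10¹⁰ m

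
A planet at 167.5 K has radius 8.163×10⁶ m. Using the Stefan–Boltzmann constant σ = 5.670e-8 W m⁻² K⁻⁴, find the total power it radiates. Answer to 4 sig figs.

Surface area A = 4πR² = 4π(8.163×10⁶ m)² = 8.37355×10¹⁴ m².
P = σAT⁴ = 5.670×10⁻⁸ × 8.37355×10¹⁴ × (167.5)⁴ = 3.737×10¹⁶ W.

P ≈ 3.737×10¹⁶ W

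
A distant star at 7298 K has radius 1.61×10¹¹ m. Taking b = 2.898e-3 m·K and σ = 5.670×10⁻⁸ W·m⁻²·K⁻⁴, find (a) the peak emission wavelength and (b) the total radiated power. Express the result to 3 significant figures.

λ_max ≈ 397 nm; P ≈ 5.24×10³¹ W

(a) λ_max = b/T = 2.898×10⁻³/7298 = 3.971×10⁻⁷ m = 397 nm.
Surface area A = 4πR² = 4π(1.61×10¹¹ m)² = 3.25733×10²³ m².
(b) P = σAT⁴ = 5.670×10⁻⁸×3.25733×10²³×(7298)⁴ = 5.24×10³¹ W.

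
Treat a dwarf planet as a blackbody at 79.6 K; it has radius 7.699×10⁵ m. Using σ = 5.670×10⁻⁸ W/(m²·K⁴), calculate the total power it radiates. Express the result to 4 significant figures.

Surface area A = 4πR² = 4π(7.699×10⁵ m)² = 7.44867×10¹² m².
P = σAT⁴ = 5.670×10⁻⁸ × 7.44867×10¹² × (79.6)⁴ = 1.696×10¹³ W.

P ≈ 1.696×10¹³ W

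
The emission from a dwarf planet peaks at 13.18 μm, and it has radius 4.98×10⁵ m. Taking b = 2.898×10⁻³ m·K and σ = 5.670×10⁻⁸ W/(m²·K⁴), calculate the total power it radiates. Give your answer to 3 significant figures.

P ≈ 4.13×10¹⁴ W

Wien's law: T = b/λ_max = 2.898×10⁻³/1.318×10⁻⁵ = 219.879 K.
Surface area A = 4πR² = 4π(4.98×10⁵ m)² = 3.11651×10¹² m².
Then P = σAT⁴ = 5.670×10⁻⁸×3.11651×10¹²×(219.879)⁴ = 4.13×10¹⁴ W.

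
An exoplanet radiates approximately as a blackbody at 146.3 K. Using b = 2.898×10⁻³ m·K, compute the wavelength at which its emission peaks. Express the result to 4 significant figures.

λ_max ≈ 19.81 μm

Wien's displacement law: λ_max = b/T = (2.898×10⁻³ m·K)/(146.3 K) = 1.9809×10⁻⁵ m.
That is 19.81 μm, in the infrared range.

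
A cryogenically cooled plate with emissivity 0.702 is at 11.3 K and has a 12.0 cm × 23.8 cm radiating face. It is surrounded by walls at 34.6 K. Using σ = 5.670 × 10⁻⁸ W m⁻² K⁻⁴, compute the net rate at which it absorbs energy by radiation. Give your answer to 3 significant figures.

Area A = 0.120 × 0.238 = 0.02856 m².
Net radiated power P_net = εσA(T⁴ − T₀⁴) = 0.702×5.670×10⁻⁸×0.02856×(11.3⁴ − 34.6⁴).
T⁴ − T₀⁴ = 16304.7 − 1.43319×10⁶ = -1.41689×10⁶ K⁴, so P_net = -1.61×10⁻³ W — negative, meaning a net gain of 1.61×10⁻³ W.

Net gain ≈ 1.61×10⁻³ W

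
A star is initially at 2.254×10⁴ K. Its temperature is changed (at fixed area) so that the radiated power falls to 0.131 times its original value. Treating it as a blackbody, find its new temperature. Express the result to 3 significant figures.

P ∝ T⁴, so T₂/T₁ = (P₂/P₁)^(1/4) = (0.131)^(1/4) = 0.601614.
T₂ = 2.254×10⁴ × 0.601614 = 1.36×10⁴ K.

T₂ ≈ 1.36×10⁴ K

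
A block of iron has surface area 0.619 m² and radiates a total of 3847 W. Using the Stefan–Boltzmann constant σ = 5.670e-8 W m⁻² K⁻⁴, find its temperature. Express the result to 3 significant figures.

Area A = 0.619 m².
P = σAT⁴ ⇒ T = (P/(σA))^(1/4) = (3847/(5.670×10⁻⁸×0.619))^(1/4) = 575 K.

T ≈ 575 K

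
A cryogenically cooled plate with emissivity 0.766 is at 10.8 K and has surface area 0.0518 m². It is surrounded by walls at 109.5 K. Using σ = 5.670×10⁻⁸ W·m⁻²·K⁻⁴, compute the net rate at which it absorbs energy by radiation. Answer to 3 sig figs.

Area A = 0.0518 m².
Net radiated power P_net = εσA(T⁴ − T₀⁴) = 0.766×5.670×10⁻⁸×0.0518×(10.8⁴ − 109.5⁴).
T⁴ − T₀⁴ = 13604.9 − 1.43766×10⁸ = -1.43752×10⁸ K⁴, so P_net = -0.323 W — negative, meaning a net gain of 0.323 W.

Net gain ≈ 0.323 W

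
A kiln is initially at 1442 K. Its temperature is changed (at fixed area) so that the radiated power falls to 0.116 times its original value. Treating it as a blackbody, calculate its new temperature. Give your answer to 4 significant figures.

T₂ ≈ 841.5 K

P ∝ T⁴, so T₂/T₁ = (P₂/P₁)^(1/4) = (0.116)^(1/4) = 0.583599.
T₂ = 1442 × 0.583599 = 841.5 K.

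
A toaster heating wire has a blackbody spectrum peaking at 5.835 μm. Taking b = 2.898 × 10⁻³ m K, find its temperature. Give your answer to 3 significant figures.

T ≈ 497 K

Wien's law gives T = b/λ_max = (2.898×10⁻³ m·K)/(5.835×10⁻⁶ m) = 497 K.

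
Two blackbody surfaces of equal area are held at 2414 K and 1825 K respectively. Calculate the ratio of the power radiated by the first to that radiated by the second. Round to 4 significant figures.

With equal areas, P₁/P₂ = (T₁/T₂)⁴ = (2414/1825)⁴ = 3.061.

P₁/P₂ ≈ 3.061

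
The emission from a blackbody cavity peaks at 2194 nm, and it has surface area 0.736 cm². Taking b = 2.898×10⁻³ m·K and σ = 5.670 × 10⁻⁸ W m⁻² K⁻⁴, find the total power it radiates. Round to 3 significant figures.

Wien's law: T = b/λ_max = 2.898×10⁻³/2.194×10⁻⁶ = 1320.88 K.
Area A = 0.736 cm² = 7.36×10⁻⁵ m².
Then P = σAT⁴ = 5.670×10⁻⁸×7.36×10⁻⁵×(1320.88)⁴ = 12.7 W.

P ≈ 12.7 W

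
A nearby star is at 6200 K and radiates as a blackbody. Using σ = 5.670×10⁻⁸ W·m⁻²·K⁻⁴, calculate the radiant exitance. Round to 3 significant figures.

Stefan–Boltzmann: I = σT⁴ = 5.670×10⁻⁸ × (6200)⁴ = 8.38×10⁷ W/m².

I ≈ 8.38×10⁷ W/m²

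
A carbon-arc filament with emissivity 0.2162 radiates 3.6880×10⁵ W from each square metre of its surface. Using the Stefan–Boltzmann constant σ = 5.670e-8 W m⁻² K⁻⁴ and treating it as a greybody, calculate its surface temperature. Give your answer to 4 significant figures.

I = εσT⁴, so T = (I/εσ)^(1/4) = (3.6880×10⁵/(0.2162×5.670×10⁻⁸))^(1/4) = 2342 K.

T ≈ 2342 K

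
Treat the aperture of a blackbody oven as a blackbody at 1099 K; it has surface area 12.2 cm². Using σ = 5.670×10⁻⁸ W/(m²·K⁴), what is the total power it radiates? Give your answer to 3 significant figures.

Area A = 12.2 cm² = 1.22×10⁻³ m².
P = σAT⁴ = 5.670×10⁻⁸ × 1.22×10⁻³ × (1099)⁴ = 101 W.

P ≈ 101 W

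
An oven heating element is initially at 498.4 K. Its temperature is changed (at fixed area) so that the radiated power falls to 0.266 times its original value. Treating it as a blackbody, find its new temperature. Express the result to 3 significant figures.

T₂ ≈ 358 K

P ∝ T⁴, so T₂/T₁ = (P₂/P₁)^(1/4) = (0.266)^(1/4) = 0.718159.
T₂ = 498.4 × 0.718159 = 358 K.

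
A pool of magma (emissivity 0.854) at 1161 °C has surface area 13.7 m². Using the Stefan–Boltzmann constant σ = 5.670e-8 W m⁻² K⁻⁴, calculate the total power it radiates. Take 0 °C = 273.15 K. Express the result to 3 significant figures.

T = 1161 °C + 273.15 = 1434.15 K.
Area A = 13.7 m².
P = εσAT⁴ = 0.854 × 5.670×10⁻⁸ × 13.7 × (1434.15)⁴ = 2.81×10⁶ W.

P ≈ 2.81×10⁶ W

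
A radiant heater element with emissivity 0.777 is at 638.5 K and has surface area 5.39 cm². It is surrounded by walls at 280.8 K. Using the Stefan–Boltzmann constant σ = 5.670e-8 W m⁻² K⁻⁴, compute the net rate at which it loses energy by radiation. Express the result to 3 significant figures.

Area A = 5.39 cm² = 5.39×10⁻⁴ m².
Net radiated power P_net = εσA(T⁴ − T₀⁴) = 0.777×5.670×10⁻⁸×5.39×10⁻⁴×(638.5⁴ − 280.8⁴).
T⁴ − T₀⁴ = 1.66205×10¹¹ − 6.21711×10⁹ = 1.59988×10¹¹ K⁴, so P_net = 3.80 W.

Net loss ≈ 3.80 W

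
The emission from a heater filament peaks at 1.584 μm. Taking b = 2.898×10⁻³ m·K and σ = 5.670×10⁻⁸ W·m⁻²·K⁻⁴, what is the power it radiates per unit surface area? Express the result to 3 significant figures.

Wien's law: T = b/λ_max = 2.898×10⁻³/1.584×10⁻⁶ = 1829.55 K.
Then I = σT⁴ = 5.670×10⁻⁸×(1829.55)⁴ = 6.35×10⁵ W/m².

I ≈ 6.35×10⁵ W/m²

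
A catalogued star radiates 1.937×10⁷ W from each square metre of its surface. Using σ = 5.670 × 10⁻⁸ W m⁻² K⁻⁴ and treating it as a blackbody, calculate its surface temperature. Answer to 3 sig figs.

I = σT⁴, so T = (I/σ)^(1/4) = (1.937×10⁷/(5.670×10⁻⁸))^(1/4) = 4.30×10³ K.

T ≈ 4.30×10³ K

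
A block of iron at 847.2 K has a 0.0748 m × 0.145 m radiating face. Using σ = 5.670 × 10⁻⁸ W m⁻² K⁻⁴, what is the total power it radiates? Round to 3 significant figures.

Area A = 0.0748 × 0.145 = 0.010846 m².
P = σAT⁴ = 5.670×10⁻⁸ × 0.010846 × (847.2)⁴ = 317 W.

P ≈ 317 W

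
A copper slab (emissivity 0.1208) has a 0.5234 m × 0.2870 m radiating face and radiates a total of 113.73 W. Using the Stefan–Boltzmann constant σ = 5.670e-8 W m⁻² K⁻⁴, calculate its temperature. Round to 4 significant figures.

T ≈ 576.6 K

Area A = 0.5234 × 0.2870 = 0.150216 m².
P = εσAT⁴ ⇒ T = (P/(εσA))^(1/4) = (113.73/(0.1208×5.670×10⁻⁸×0.150216))^(1/4) = 576.6 K.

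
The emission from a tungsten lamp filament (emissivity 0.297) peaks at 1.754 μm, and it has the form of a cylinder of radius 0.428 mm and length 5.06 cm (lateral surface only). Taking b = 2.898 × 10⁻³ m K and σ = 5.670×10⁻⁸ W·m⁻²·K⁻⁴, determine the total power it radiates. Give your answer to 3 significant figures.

Wien's law: T = b/λ_max = 2.898×10⁻³/1.754×10⁻⁶ = 1652.22 K.
Lateral area A = 2πrL = 2π×4.28×10⁻⁴×0.0506 = 1.36074×10⁻⁴ m².
Then P = εσAT⁴ = 0.297×5.670×10⁻⁸×1.36074×10⁻⁴×(1652.22)⁴ = 17.1 W.

P ≈ 17.1 W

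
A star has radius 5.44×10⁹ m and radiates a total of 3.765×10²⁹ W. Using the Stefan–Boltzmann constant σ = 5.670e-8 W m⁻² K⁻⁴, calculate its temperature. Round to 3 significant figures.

T ≈ 1.16×10⁴ K

Surface area A = 4πR² = 4π(5.44×10⁹ m)² = 3.71884×10²⁰ m².
P = σAT⁴ ⇒ T = (P/(σA))^(1/4) = (3.765×10²⁹/(5.670×10⁻⁸×3.71884×10²⁰))^(1/4) = 1.16×10⁴ K.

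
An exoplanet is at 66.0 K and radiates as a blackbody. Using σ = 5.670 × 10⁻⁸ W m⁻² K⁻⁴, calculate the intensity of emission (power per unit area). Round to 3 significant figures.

Stefan–Boltzmann: I = σT⁴ = 5.670×10⁻⁸ × (66.0)⁴ = 1.08 W/m².

I ≈ 1.08 W/m²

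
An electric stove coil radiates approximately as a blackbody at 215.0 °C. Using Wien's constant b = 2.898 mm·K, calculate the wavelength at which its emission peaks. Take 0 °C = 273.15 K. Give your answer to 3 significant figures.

T = 215.0 °C + 273.15 = 488.15 K.
Wien's displacement law: λ_max = b/T = (2.898×10⁻³ m·K)/(488.15 K) = 5.937×10⁻⁶ m.
That is 5.94 μm, in the infrared range.

λ_max ≈ 5.94 μm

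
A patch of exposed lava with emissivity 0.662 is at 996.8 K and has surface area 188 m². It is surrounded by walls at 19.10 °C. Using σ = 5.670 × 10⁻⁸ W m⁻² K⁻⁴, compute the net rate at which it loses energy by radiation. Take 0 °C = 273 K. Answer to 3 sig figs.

Net loss ≈ 6.92×10⁶ W

Surroundings: T = 19.10 °C + 273 = 292.10 K.
Area A = 188 m².
Net radiated power P_net = εσA(T⁴ − T₀⁴) = 0.662×5.670×10⁻⁸×188×(996.8⁴ − 292.10⁴).
T⁴ − T₀⁴ = 9.87261×10¹¹ − 7.27991×10⁹ = 9.79981×10¹¹ K⁴, so P_net = 6.92×10⁶ W.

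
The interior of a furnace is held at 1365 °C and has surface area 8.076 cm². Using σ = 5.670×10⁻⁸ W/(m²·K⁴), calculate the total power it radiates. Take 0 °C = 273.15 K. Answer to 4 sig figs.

P ≈ 329.8 W

T = 1365 °C + 273.15 = 1638.15 K.
Area A = 8.076 cm² = 8.076×10⁻⁴ m².
P = σAT⁴ = 5.670×10⁻⁸ × 8.076×10⁻⁴ × (1638.15)⁴ = 329.8 W.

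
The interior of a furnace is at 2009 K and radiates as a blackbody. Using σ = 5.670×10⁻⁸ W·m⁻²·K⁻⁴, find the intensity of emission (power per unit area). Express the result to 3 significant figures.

Stefan–Boltzmann: I = σT⁴ = 5.670×10⁻⁸ × (2009)⁴ = 9.24×10⁵ W/m².

I ≈ 9.24×10⁵ W/m²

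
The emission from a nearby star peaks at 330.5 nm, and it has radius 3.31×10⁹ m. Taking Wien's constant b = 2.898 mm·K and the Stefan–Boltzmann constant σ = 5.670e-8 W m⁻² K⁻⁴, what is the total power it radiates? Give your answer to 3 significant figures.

Wien's law: T = b/λ_max = 2.898×10⁻³/3.305×10⁻⁷ = 8768.53 K.
Surface area A = 4πR² = 4π(3.31×10⁹ m)² = 1.37678×10²⁰ m².
Then P = σAT⁴ = 5.670×10⁻⁸×1.37678×10²⁰×(8768.53)⁴ = 4.61×10²⁸ W.

P ≈ 4.61×10²⁸ W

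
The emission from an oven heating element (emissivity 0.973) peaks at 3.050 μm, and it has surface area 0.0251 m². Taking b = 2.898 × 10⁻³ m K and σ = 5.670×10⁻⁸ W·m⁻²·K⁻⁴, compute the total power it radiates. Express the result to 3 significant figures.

P ≈ 1.13×10³ W

Wien's law: T = b/λ_max = 2.898×10⁻³/3.050×10⁻⁶ = 950.164 K.
Area A = 0.0251 m².
Then P = εσAT⁴ = 0.973×5.670×10⁻⁸×0.0251×(950.164)⁴ = 1.13×10³ W.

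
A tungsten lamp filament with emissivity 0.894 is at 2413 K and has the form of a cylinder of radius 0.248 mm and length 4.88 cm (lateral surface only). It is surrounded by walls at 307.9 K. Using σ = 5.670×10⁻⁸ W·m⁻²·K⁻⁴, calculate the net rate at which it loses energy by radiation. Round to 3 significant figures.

Net loss ≈ 131 W

Lateral area A = 2πrL = 2π×2.48×10⁻⁴×0.0488 = 7.60416×10⁻⁵ m².
Net radiated power P_net = εσA(T⁴ − T₀⁴) = 0.894×5.670×10⁻⁸×7.60416×10⁻⁵×(2413⁴ − 307.9⁴).
T⁴ − T₀⁴ = 3.39023×10¹³ − 8.98750×10⁹ = 3.38933×10¹³ K⁴, so P_net = 131 W.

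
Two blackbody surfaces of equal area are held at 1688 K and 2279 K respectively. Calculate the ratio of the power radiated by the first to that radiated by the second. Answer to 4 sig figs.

With equal areas, P₁/P₂ = (T₁/T₂)⁴ = (1688/2279)⁴ = 0.3010.

P₁/P₂ ≈ 0.3010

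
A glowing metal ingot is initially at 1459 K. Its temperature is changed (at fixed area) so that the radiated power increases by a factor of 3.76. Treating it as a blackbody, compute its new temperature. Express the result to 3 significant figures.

T₂ ≈ 2.03×10³ K

P ∝ T⁴, so T₂/T₁ = (P₂/P₁)^(1/4) = (3.76)^(1/4) = 1.39251.
T₂ = 1459 × 1.39251 = 2.03×10³ K.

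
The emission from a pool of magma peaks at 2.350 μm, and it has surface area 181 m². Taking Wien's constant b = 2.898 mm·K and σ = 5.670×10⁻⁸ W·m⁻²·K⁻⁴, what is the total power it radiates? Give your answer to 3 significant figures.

Wien's law: T = b/λ_max = 2.898×10⁻³/2.350×10⁻⁶ = 1233.19 K.
Area A = 181 m².
Then P = σAT⁴ = 5.670×10⁻⁸×181×(1233.19)⁴ = 2.37×10⁷ W.

P ≈ 2.37×10⁷ W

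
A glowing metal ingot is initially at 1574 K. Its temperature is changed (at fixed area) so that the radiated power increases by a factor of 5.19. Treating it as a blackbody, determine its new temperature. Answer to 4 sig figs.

T₂ ≈ 2376 K

P ∝ T⁴, so T₂/T₁ = (P₂/P₁)^(1/4) = (5.19)^(1/4) = 1.50936.
T₂ = 1574 × 1.50936 = 2376 K.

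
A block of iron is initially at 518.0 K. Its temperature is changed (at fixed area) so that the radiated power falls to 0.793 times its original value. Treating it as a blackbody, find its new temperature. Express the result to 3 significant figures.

T₂ ≈ 489 K

P ∝ T⁴, so T₂/T₁ = (P₂/P₁)^(1/4) = (0.793)^(1/4) = 0.943666.
T₂ = 518.0 × 0.943666 = 489 K.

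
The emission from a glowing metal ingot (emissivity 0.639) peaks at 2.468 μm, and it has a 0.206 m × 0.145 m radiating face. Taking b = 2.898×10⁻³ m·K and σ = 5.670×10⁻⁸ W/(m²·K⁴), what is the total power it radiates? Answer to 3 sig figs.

Wien's law: T = b/λ_max = 2.898×10⁻³/2.468×10⁻⁶ = 1174.23 K.
Area A = 0.206 × 0.145 = 0.02987 m².
Then P = εσAT⁴ = 0.639×5.670×10⁻⁸×0.02987×(1174.23)⁴ = 2.06×10³ W.

P ≈ 2.06×10³ W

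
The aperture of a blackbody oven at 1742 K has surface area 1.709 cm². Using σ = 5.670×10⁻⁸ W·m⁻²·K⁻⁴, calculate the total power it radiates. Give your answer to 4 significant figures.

P ≈ 89.23 W

Area A = 1.709 cm² = 1.709×10⁻⁴ m².
P = σAT⁴ = 5.670×10⁻⁸ × 1.709×10⁻⁴ × (1742)⁴ = 89.23 W.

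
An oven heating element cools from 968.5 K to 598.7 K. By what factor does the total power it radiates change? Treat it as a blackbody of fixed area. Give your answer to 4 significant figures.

P ∝ T⁴, so P₂/P₁ = (T₂/T₁)⁴ = (598.7/968.5)⁴ = (0.618172)⁴ = 0.1460.

P₂/P₁ ≈ 0.1460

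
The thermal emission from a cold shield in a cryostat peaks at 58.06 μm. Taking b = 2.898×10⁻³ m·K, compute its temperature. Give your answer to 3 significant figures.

Wien's law gives T = b/λ_max = (2.898×10⁻³ m·K)/(5.806×10⁻⁵ m) = 49.9 K.

T ≈ 49.9 K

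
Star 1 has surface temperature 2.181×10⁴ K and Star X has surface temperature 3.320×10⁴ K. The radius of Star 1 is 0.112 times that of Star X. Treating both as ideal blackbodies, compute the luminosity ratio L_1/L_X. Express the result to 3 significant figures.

L ∝ R²T⁴, so L_1/L_X = (R_1/R_X)²(T_1/T_X)⁴ = (0.112)² × (2.181×10⁴/3.320×10⁴)⁴ = 0.012544 × 0.186239 = 2.34×10⁻³.

L_1/L_X ≈ 2.34×10⁻³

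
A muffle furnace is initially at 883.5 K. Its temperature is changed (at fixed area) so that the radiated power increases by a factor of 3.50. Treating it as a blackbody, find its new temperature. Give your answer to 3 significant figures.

P ∝ T⁴, so T₂/T₁ = (P₂/P₁)^(1/4) = (3.50)^(1/4) = 1.36778.
T₂ = 883.5 × 1.36778 = 1.21×10³ K.

T₂ ≈ 1.21×10³ K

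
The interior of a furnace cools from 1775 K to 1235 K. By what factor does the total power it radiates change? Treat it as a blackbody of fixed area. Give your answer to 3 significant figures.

P ∝ T⁴, so P₂/P₁ = (T₂/T₁)⁴ = (1235/1775)⁴ = (0.695775)⁴ = 0.234.

P₂/P₁ ≈ 0.234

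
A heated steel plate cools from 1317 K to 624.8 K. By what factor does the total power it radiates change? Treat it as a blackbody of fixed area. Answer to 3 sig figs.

P₂/P₁ ≈ 0.0507

P ∝ T⁴, so P₂/P₁ = (T₂/T₁)⁴ = (624.8/1317)⁴ = (0.474412)⁴ = 0.0507.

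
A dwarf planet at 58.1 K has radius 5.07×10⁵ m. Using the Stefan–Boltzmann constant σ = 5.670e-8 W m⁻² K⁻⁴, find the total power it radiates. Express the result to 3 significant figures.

P ≈ 2.09×10¹² W

Surface area A = 4πR² = 4π(5.07×10⁵ m)² = 3.23017×10¹² m².
P = σAT⁴ = 5.670×10⁻⁸ × 3.23017×10¹² × (58.1)⁴ = 2.09×10¹² W.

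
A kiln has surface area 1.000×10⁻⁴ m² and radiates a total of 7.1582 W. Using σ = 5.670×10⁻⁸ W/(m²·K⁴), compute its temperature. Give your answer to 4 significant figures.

T ≈ 1060 K

Area A = 1.000×10⁻⁴ m².
P = σAT⁴ ⇒ T = (P/(σA))^(1/4) = (7.1582/(5.670×10⁻⁸×1.000×10⁻⁴))^(1/4) = 1060 K.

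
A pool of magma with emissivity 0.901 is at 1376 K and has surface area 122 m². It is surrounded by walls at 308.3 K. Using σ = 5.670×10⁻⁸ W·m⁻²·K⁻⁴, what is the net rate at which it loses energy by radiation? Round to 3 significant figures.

Net loss ≈ 2.23×10⁷ W

Area A = 122 m².
Net radiated power P_net = εσA(T⁴ − T₀⁴) = 0.901×5.670×10⁻⁸×122×(1376⁴ − 308.3⁴).
T⁴ − T₀⁴ = 3.58487×10¹² − 9.03429×10⁹ = 3.57584×10¹² K⁴, so P_net = 2.23×10⁷ W.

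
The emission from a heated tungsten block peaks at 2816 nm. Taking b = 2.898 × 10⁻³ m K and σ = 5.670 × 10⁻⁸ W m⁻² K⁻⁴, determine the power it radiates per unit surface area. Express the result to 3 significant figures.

Wien's law: T = b/λ_max = 2.898×10⁻³/2.816×10⁻⁶ = 1029.12 K.
Then I = σT⁴ = 5.670×10⁻⁸×(1029.12)⁴ = 6.36×10⁴ W/m².

I ≈ 6.36×10⁴ W/m²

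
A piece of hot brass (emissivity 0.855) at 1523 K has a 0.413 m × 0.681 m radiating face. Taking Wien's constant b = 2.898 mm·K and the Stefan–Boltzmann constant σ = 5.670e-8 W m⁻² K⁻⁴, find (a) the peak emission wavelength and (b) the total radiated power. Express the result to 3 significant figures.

λ_max ≈ 1.90×10³ nm; P ≈ 7.34×10⁴ W

(a) λ_max = b/T = 2.898×10⁻³/1523 = 1.903×10⁻⁶ m = 1.90×10³ nm.
Area A = 0.413 × 0.681 = 0.281253 m².
(b) P = εσAT⁴ = 0.855×5.670×10⁻⁸×0.281253×(1523)⁴ = 7.34×10⁴ W.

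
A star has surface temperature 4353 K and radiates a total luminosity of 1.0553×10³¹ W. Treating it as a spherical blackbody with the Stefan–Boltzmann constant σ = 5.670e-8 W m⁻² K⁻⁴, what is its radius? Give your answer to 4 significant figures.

R ≈ 2.031×10¹¹ m

L = 4πR²σT⁴ ⇒ R = √(L/(4πσT⁴)).
σT⁴ = 2.03581×10⁷ W/m², so R = √(1.0553×10³¹/(4π×2.03581×10⁷)) = 2.031×10¹¹ m.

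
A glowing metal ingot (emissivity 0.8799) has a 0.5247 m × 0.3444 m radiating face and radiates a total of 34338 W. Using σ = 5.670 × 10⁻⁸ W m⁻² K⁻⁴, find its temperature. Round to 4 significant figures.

Area A = 0.5247 × 0.3444 = 0.180707 m².
P = εσAT⁴ ⇒ T = (P/(εσA))^(1/4) = (34338/(0.8799×5.670×10⁻⁸×0.180707))^(1/4) = 1397 K.

T ≈ 1397 K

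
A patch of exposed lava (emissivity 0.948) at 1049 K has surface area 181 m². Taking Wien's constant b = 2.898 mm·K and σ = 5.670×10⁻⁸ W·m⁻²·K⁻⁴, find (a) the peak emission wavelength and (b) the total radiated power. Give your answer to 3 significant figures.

(a) λ_max = b/T = 2.898×10⁻³/1049 = 2.763×10⁻⁶ m = 2.76 μm.
Area A = 181 m².
(b) P = εσAT⁴ = 0.948×5.670×10⁻⁸×181×(1049)⁴ = 1.18×10⁷ W.

λ_max ≈ 2.76 μm; P ≈ 1.18×10⁷ W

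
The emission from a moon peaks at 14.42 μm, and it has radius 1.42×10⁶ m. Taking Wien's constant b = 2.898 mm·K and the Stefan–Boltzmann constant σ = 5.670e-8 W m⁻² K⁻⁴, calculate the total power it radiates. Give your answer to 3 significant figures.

Wien's law: T = b/λ_max = 2.898×10⁻³/1.442×10⁻⁵ = 200.971 K.
Surface area A = 4πR² = 4π(1.42×10⁶ m)² = 2.53388×10¹³ m².
Then P = σAT⁴ = 5.670×10⁻⁸×2.53388×10¹³×(200.971)⁴ = 2.34×10¹⁵ W.

P ≈ 2.34×10¹⁵ W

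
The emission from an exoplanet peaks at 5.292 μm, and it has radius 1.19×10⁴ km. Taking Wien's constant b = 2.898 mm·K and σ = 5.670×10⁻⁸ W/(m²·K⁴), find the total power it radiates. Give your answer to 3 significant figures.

P ≈ 9.07×10¹⁸ W

Wien's law: T = b/λ_max = 2.898×10⁻³/5.292×10⁻⁶ = 547.619 K.
Surface area A = 4πR² = 4π(1.19×10⁷ m)² = 1.77952×10¹⁵ m².
Then P = σAT⁴ = 5.670×10⁻⁸×1.77952×10¹⁵×(547.619)⁴ = 9.07×10¹⁸ W.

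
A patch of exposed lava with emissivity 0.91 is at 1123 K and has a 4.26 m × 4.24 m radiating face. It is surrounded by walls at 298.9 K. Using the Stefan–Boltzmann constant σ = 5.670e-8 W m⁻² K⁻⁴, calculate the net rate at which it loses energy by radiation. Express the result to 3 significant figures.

Net loss ≈ 1.47×10⁶ W

Area A = 4.26 × 4.24 = 18.0624 m².
Net radiated power P_net = εσA(T⁴ − T₀⁴) = 0.91×5.670×10⁻⁸×18.0624×(1123⁴ − 298.9⁴).
T⁴ − T₀⁴ = 1.59045×10¹² − 7.98185×10⁹ = 1.58247×10¹² K⁴, so P_net = 1.47×10⁶ W.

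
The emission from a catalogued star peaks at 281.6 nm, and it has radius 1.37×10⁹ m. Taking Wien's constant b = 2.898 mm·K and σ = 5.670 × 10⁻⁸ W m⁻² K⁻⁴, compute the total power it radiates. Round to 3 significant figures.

P ≈ 1.50×10²⁸ W

Wien's law: T = b/λ_max = 2.898×10⁻³/2.816×10⁻⁷ = 10291.2 K.
Surface area A = 4πR² = 4π(1.37×10⁹ m)² = 2.35858×10¹⁹ m².
Then P = σAT⁴ = 5.670×10⁻⁸×2.35858×10¹⁹×(10291.2)⁴ = 1.50×10²⁸ W.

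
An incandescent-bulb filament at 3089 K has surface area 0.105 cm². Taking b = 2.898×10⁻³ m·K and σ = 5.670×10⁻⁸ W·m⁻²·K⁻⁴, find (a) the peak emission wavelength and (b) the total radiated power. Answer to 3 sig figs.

(a) λ_max = b/T = 2.898×10⁻³/3089 = 9.382×10⁻⁷ m = 938 nm.
Area A = 0.105 cm² = 1.05×10⁻⁵ m².
(b) P = σAT⁴ = 5.670×10⁻⁸×1.05×10⁻⁵×(3089)⁴ = 54.2 W.

λ_max ≈ 938 nm; P ≈ 54.2 W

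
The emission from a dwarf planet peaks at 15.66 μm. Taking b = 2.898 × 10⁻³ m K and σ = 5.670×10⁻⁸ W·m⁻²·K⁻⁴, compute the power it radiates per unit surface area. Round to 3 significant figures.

Wien's law: T = b/λ_max = 2.898×10⁻³/1.566×10⁻⁵ = 185.057 K.
Then I = σT⁴ = 5.670×10⁻⁸×(185.057)⁴ = 66.5 W/m².

I ≈ 66.5 W/m²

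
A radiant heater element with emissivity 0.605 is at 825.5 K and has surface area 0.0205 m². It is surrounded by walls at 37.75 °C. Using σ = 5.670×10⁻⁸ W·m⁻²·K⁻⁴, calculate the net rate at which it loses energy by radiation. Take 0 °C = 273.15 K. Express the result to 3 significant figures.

Net loss ≈ 320 W

Surroundings: T = 37.75 °C + 273.15 = 310.90 K.
Area A = 0.0205 m².
Net radiated power P_net = εσA(T⁴ − T₀⁴) = 0.605×5.670×10⁻⁸×0.0205×(825.5⁴ − 310.90⁴).
T⁴ − T₀⁴ = 4.64374×10¹¹ − 9.34293×10⁹ = 4.55031×10¹¹ K⁴, so P_net = 320 W.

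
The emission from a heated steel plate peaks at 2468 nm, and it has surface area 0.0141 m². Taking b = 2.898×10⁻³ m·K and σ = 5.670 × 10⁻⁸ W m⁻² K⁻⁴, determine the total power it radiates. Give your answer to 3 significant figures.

P ≈ 1.52×10³ W

Wien's law: T = b/λ_max = 2.898×10⁻³/2.468×10⁻⁶ = 1174.23 K.
Area A = 0.0141 m².
Then P = σAT⁴ = 5.670×10⁻⁸×0.0141×(1174.23)⁴ = 1.52×10³ W.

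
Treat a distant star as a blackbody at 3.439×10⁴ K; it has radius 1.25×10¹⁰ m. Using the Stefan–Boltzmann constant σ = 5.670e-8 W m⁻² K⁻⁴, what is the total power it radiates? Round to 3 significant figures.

Surface area A = 4πR² = 4π(1.25×10¹⁰ m)² = 1.96350×10²¹ m².
P = σAT⁴ = 5.670×10⁻⁸ × 1.96350×10²¹ × (3.439×10⁴)⁴ = 1.56×10³² W.

P ≈ 1.56×10³² W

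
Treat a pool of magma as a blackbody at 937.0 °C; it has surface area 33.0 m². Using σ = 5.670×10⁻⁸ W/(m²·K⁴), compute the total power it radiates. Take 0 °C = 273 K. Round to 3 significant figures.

P ≈ 4.01×10⁶ W

T = 937.0 °C + 273 = 1210.0 K.
Area A = 33.0 m².
P = σAT⁴ = 5.670×10⁻⁸ × 33.0 × (1210.0)⁴ = 4.01×10⁶ W.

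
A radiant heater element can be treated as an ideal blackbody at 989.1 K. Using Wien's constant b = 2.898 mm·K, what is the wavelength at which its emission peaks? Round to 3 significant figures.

Wien's displacement law: λ_max = b/T = (2.898×10⁻³ m·K)/(989.1 K) = 2.930×10⁻⁶ m.
That is 2.93 μm, in the infrared range.

λ_max ≈ 2.93 μm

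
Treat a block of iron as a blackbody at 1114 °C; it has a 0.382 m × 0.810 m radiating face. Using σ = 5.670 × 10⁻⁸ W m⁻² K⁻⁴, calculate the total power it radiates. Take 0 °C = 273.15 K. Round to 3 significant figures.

T = 1114 °C + 273.15 = 1387.15 K.
Area A = 0.382 × 0.810 = 0.30942 m².
P = σAT⁴ = 5.670×10⁻⁸ × 0.30942 × (1387.15)⁴ = 6.50×10⁴ W.

P ≈ 6.50×10⁴ W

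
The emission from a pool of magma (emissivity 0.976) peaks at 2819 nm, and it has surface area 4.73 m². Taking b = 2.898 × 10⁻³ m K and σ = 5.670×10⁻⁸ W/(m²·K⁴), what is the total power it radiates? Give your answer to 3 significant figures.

P ≈ 2.92×10⁵ W

Wien's law: T = b/λ_max = 2.898×10⁻³/2.819×10⁻⁶ = 1028.02 K.
Area A = 4.73 m².
Then P = εσAT⁴ = 0.976×5.670×10⁻⁸×4.73×(1028.02)⁴ = 2.92×10⁵ W.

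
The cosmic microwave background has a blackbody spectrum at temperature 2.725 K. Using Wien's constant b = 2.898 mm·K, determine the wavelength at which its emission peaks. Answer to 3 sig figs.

λ_max ≈ 1.06×10⁻³ m

Wien's displacement law: λ_max = b/T = (2.898×10⁻³ m·K)/(2.725 K) = 1.063×10⁻³ m.
That is 1.06×10⁻³ m, in the microwave range.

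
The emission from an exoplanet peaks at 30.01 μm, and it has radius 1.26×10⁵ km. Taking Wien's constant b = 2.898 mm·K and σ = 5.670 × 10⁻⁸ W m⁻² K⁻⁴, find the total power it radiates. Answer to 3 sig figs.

Wien's law: T = b/λ_max = 2.898×10⁻³/3.001×10⁻⁵ = 96.5678 K.
Surface area A = 4πR² = 4π(1.26×10⁸ m)² = 1.99504×10¹⁷ m².
Then P = σAT⁴ = 5.670×10⁻⁸×1.99504×10¹⁷×(96.5678)⁴ = 9.84×10¹⁷ W.

P ≈ 9.84×10¹⁷ W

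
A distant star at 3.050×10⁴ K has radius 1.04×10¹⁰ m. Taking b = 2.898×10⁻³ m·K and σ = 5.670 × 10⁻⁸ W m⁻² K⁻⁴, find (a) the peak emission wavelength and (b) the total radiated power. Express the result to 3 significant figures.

(a) λ_max = b/T = 2.898×10⁻³/3.050×10⁴ = 9.502×10⁻⁸ m = 95.0 nm.
Surface area A = 4πR² = 4π(1.04×10¹⁰ m)² = 1.35918×10²¹ m².
(b) P = σAT⁴ = 5.670×10⁻⁸×1.35918×10²¹×(3.050×10⁴)⁴ = 6.67×10³¹ W.

λ_max ≈ 95.0 nm; P ≈ 6.67×10³¹ W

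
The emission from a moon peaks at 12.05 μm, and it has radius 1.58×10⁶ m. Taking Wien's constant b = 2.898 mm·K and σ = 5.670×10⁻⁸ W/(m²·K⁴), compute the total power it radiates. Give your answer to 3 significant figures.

P ≈ 5.95×10¹⁵ W

Wien's law: T = b/λ_max = 2.898×10⁻³/1.205×10⁻⁵ = 240.498 K.
Surface area A = 4πR² = 4π(1.58×10⁶ m)² = 3.13707×10¹³ m².
Then P = σAT⁴ = 5.670×10⁻⁸×3.13707×10¹³×(240.498)⁴ = 5.95×10¹⁵ W.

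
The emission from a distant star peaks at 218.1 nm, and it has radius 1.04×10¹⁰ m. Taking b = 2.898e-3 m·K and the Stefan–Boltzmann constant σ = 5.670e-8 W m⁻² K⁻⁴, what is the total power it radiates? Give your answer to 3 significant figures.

Wien's law: T = b/λ_max = 2.898×10⁻³/2.181×10⁻⁷ = 13287.5 K.
Surface area A = 4πR² = 4π(1.04×10¹⁰ m)² = 1.35918×10²¹ m².
Then P = σAT⁴ = 5.670×10⁻⁸×1.35918×10²¹×(13287.5)⁴ = 2.40×10³⁰ W.

P ≈ 2.40×10³⁰ W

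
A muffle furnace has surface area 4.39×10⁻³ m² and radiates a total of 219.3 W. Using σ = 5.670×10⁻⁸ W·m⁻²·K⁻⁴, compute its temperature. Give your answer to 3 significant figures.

Area A = 4.39×10⁻³ m².
P = σAT⁴ ⇒ T = (P/(σA))^(1/4) = (219.3/(5.670×10⁻⁸×4.39×10⁻³))^(1/4) = 969 K.

T ≈ 969 K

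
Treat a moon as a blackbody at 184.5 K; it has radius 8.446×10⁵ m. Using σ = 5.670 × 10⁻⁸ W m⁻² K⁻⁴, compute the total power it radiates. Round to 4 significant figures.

Surface area A = 4πR² = 4π(8.446×10⁵ m)² = 8.96421×10¹² m².
P = σAT⁴ = 5.670×10⁻⁸ × 8.96421×10¹² × (184.5)⁴ = 5.890×10¹⁴ W.

P ≈ 5.890×10¹⁴ W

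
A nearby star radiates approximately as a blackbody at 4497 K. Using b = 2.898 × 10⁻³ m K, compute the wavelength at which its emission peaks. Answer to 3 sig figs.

λ_max ≈ 644 nm

Wien's displacement law: λ_max = b/T = (2.898×10⁻³ m·K)/(4497 K) = 6.444×10⁻⁷ m.
That is 644 nm, in the visible range.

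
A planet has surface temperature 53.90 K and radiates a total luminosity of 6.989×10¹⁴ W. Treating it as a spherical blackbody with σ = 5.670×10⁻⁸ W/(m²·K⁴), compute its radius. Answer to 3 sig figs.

R ≈ 1.08×10⁷ m

L = 4πR²σT⁴ ⇒ R = √(L/(4πσT⁴)).
σT⁴ = 0.478562 W/m², so R = √(6.989×10¹⁴/(4π×0.478562)) = 1.08×10⁷ m.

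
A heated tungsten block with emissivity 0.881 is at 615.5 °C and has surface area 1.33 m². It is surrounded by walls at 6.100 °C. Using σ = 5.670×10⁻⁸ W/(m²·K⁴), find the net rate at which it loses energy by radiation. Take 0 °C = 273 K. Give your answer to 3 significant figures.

Net loss ≈ 4.10×10⁴ W

T = 615.5 °C + 273 = 888.5 K.
Surroundings: T = 6.100 °C + 273 = 279.100 K.
Area A = 1.33 m².
Net radiated power P_net = εσA(T⁴ − T₀⁴) = 0.881×5.670×10⁻⁸×1.33×(888.5⁴ − 279.100⁴).
T⁴ − T₀⁴ = 6.23203×10¹¹ − 6.06791×10⁹ = 6.17135×10¹¹ K⁴, so P_net = 4.10×10⁴ W.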